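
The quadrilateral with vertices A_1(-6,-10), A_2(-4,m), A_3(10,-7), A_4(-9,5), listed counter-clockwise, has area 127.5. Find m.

-10

The doubled signed area Σ (x_i y_{i+1} − x_{i+1} y_i) is linear in m.
With m=0 it equals 95; the coefficient of m is -16 (from the two edges through A_2).
So -16·m + 95 = 2·127.5 = 255 ⇒ m = -10.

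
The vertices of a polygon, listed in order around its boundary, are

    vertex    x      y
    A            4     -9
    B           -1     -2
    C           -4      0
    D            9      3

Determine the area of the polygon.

Apply the surveyor's formula: 2A = Σ (x_i·y_{i+1} − x_{i+1}·y_i), indices taken mod 4.
Σ = (-17) + (-8) + (-12) + (-93) = -130
Area = |Σ|/2 = 65.

65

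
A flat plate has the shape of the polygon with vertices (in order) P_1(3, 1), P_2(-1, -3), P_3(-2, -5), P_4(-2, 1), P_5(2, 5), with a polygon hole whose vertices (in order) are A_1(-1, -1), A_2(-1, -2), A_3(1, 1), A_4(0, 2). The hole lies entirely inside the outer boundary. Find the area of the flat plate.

20

Outer boundary:
Apply Gauss's area formula: 2A = Σ (x_i·y_{i+1} − x_{i+1}·y_i), indices taken mod 5.
P_1→P_2: (3)(-3) − (-1)(1) = -8
P_2→P_3: (-1)(-5) − (-2)(-3) = -1
P_3→P_4: (-2)(1) − (-2)(-5) = -12
P_4→P_5: (-2)(5) − (2)(1) = -12
P_5→P_1: (2)(1) − (3)(5) = -13
Σ = -46
Area = |Σ|/2 = 23.
Hole:
Apply the shoelace (surveyor's) formula: 2A = Σ (x_i·y_{i+1} − x_{i+1}·y_i), indices taken mod 4.
Σ = (1) + (1) + (2) + (2) = 6
Area = |Σ|/2 = 3.
Net area = 23 − 3 = 20.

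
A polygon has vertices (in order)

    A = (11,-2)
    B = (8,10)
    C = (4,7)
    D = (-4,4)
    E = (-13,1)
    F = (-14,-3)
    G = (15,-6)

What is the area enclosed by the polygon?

Apply Gauss's area formula: 2A = Σ (x_i·y_{i+1} − x_{i+1}·y_i), indices taken mod 7.
Σ = (126) + (16) + (44) + (48) + (53) + (129) + (36) = 452
Area = |Σ|/2 = 226.

226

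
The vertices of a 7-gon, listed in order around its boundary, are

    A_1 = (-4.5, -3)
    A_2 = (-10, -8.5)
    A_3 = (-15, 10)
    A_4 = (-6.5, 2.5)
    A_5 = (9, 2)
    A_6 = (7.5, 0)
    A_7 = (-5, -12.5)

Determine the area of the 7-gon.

188.625

Apply the shoelace formula: 2A = Σ (x_i·y_{i+1} − x_{i+1}·y_i), indices taken mod 7.
A_1→A_2: (-4.5)(-8.5) − (-10)(-3) = 8.25
A_2→A_3: (-10)(10) − (-15)(-8.5) = -227.5
A_3→A_4: (-15)(2.5) − (-6.5)(10) = 27.5
A_4→A_5: (-6.5)(2) − (9)(2.5) = -35.5
A_5→A_6: (9)(0) − (7.5)(2) = -15
A_6→A_7: (7.5)(-12.5) − (-5)(0) = -93.75
A_7→A_1: (-5)(-3) − (-4.5)(-12.5) = -41.25
Σ = -377.25
Area = |Σ|/2 = 188.625.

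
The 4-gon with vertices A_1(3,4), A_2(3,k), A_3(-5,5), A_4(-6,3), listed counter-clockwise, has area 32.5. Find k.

10

The doubled signed area Σ (x_i y_{i+1} − x_{i+1} y_i) is linear in k.
With k=0 it equals -15; the coefficient of k is 8 (from the two edges through A_2).
So 8·k + -15 = 2·32.5 = 65 ⇒ k = 10.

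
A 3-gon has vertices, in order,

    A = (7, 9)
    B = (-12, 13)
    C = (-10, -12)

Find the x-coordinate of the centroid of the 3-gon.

-5

Apply the surveyor's formula. First the cross-terms c_i = x_i·y_{i+1} − x_{i+1}·y_i:
  199, 274, -6  ⇒  2A = 467, A = 233.5.
Then Σ (x_i + x_{i+1})·c_i = -7005, so x̄ = -7005 / (6·233.5) = -5.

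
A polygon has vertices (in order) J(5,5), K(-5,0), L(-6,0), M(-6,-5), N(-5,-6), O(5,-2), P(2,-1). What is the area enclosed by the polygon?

Apply the surveyor's formula: 2A = Σ (x_i·y_{i+1} − x_{i+1}·y_i), indices taken mod 7.
J→K: (5)(0) − (-5)(5) = 25
K→L: (-5)(0) − (-6)(0) = 0
L→M: (-6)(-5) − (-6)(0) = 30
M→N: (-6)(-6) − (-5)(-5) = 11
N→O: (-5)(-2) − (5)(-6) = 40
O→P: (5)(-1) − (2)(-2) = -1
P→J: (2)(5) − (5)(-1) = 15
Σ = 120
Area = |Σ|/2 = 60.

60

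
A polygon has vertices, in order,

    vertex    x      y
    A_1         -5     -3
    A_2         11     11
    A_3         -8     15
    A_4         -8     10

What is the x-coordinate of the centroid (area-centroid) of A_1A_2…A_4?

-65/69

Apply Gauss's area formula. First the cross-terms c_i = x_i·y_{i+1} − x_{i+1}·y_i:
  -22, 253, 40, 74  ⇒  2A = 345, A = 172.5.
Then Σ (x_i + x_{i+1})·c_i = -975, so x̄ = -975 / (6·172.5) = -65/69.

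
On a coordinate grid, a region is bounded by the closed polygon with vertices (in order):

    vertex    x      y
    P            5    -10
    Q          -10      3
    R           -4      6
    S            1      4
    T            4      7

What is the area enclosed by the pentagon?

119.5

Apply Gauss's area formula: 2A = Σ (x_i·y_{i+1} − x_{i+1}·y_i), indices taken mod 5.
P→Q: (5)(3) − (-10)(-10) = -85
Q→R: (-10)(6) − (-4)(3) = -48
R→S: (-4)(4) − (1)(6) = -22
S→T: (1)(7) − (4)(4) = -9
T→P: (4)(-10) − (5)(7) = -75
Σ = -239
Area = |Σ|/2 = 119.5.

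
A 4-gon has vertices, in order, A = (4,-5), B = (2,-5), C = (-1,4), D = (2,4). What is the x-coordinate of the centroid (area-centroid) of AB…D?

Apply the shoelace (surveyor's) formula. First the cross-terms c_i = x_i·y_{i+1} − x_{i+1}·y_i:
  -10, 3, -12, -26  ⇒  2A = -45, A = -22.5.
Then Σ (x_i + x_{i+1})·c_i = -225, so x̄ = -225 / (6·(-22.5)) = 5/3.

5/3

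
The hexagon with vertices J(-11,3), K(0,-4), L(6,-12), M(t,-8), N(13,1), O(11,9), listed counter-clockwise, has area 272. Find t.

14

Write out the shoelace sum; only the two edges meeting at M involve t:
2·Area = [(6·(-8) − t·(-12)) + (t·1 − 13·(-8))] + 306
       = 13·t + 362 = 544
⇒ t = 14.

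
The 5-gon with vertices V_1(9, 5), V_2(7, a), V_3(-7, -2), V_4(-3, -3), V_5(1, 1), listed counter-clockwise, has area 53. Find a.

9

The doubled signed area Σ (x_i y_{i+1} − x_{i+1} y_i) is linear in a.
With a=0 it equals -38; the coefficient of a is 16 (from the two edges through V_2).
So 16·a + -38 = 2·53 = 106 ⇒ a = 9.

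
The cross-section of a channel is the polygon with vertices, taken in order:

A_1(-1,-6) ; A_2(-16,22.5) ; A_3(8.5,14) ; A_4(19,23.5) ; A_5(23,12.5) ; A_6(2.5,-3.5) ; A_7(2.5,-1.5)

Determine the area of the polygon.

Cross-terms: -118.5, -415.25, -66.25, -303, -111.75, 5, -16.5  ⇒  Σ = -1026.25
Area = |Σ|/2 = 513.125.

513.125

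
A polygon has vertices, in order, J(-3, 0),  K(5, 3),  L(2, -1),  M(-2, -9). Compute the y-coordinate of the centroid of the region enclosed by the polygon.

Apply the surveyor's formula. First the cross-terms c_i = x_i·y_{i+1} − x_{i+1}·y_i:
  -9, -11, -20, -27  ⇒  2A = -67, A = -33.5.
Then Σ (y_i + y_{i+1})·c_i = 394, so ȳ = 394 / (6·(-33.5)) = -394/201.

-394/201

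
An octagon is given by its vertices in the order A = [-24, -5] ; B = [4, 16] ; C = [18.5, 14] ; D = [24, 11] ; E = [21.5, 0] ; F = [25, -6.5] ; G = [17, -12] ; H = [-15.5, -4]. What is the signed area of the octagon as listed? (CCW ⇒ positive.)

Apply the surveyor's formula: 2A = Σ (x_i·y_{i+1} − x_{i+1}·y_i), indices taken mod 8.
A→B: (-24)(16) − (4)(-5) = -364
B→C: (4)(14) − (18.5)(16) = -240
C→D: (18.5)(11) − (24)(14) = -132.5
D→E: (24)(0) − (21.5)(11) = -236.5
E→F: (21.5)(-6.5) − (25)(0) = -139.75
F→G: (25)(-12) − (17)(-6.5) = -189.5
G→H: (17)(-4) − (-15.5)(-12) = -254
H→A: (-15.5)(-5) − (-24)(-4) = -18.5
Σ = -1574.75
Signed area = Σ/2 = -787.375 (negative ⇒ clockwise traversal).

-787.375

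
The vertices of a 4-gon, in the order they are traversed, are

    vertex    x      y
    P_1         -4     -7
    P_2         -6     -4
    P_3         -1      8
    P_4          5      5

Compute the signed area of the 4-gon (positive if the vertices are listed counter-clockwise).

-69

Apply the shoelace formula: 2A = Σ (x_i·y_{i+1} − x_{i+1}·y_i), indices taken mod 4.
Cross-terms: -26, -52, -45, -15  ⇒  Σ = -138
Signed area = Σ/2 = -69 (negative ⇒ clockwise traversal).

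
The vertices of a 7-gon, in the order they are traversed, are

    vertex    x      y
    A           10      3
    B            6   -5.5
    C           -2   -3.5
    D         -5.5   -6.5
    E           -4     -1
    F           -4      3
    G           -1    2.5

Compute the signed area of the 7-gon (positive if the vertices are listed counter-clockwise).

-91.375

Apply the shoelace formula: 2A = Σ (x_i·y_{i+1} − x_{i+1}·y_i), indices taken mod 7.
A→B: (10)(-5.5) − (6)(3) = -73
B→C: (6)(-3.5) − (-2)(-5.5) = -32
C→D: (-2)(-6.5) − (-5.5)(-3.5) = -6.25
D→E: (-5.5)(-1) − (-4)(-6.5) = -20.5
E→F: (-4)(3) − (-4)(-1) = -16
F→G: (-4)(2.5) − (-1)(3) = -7
G→A: (-1)(3) − (10)(2.5) = -28
Σ = -182.75
Signed area = Σ/2 = -91.375 (negative ⇒ clockwise traversal).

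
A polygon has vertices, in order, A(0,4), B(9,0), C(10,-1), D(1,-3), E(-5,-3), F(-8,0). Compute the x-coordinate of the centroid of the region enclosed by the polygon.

29/74

Apply Gauss's area formula. First the cross-terms c_i = x_i·y_{i+1} − x_{i+1}·y_i:
  -36, -9, -29, -18, -24, -32  ⇒  2A = -148, A = -74.
Then Σ (x_i + x_{i+1})·c_i = -174, so x̄ = -174 / (6·(-74)) = 29/74.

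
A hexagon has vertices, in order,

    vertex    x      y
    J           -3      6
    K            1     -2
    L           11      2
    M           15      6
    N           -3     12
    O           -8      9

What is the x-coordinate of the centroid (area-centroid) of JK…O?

512/153

Apply Gauss's area formula. First the cross-terms c_i = x_i·y_{i+1} − x_{i+1}·y_i:
  0, 24, 36, 198, 69, -21  ⇒  2A = 306, A = 153.
Then Σ (x_i + x_{i+1})·c_i = 3072, so x̄ = 3072 / (6·153) = 512/153.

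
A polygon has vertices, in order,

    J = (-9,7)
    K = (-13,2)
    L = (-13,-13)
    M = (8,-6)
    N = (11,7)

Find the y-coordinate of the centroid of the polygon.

-358/267

Apply the shoelace (surveyor's) formula. First the cross-terms c_i = x_i·y_{i+1} − x_{i+1}·y_i:
  73, 195, 182, 122, 140  ⇒  2A = 712, A = 356.
Then Σ (y_i + y_{i+1})·c_i = -2864, so ȳ = -2864 / (6·356) = -358/267.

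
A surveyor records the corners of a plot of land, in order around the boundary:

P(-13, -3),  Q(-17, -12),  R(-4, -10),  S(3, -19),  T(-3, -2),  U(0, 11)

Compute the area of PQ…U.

Σ = (105) + (122) + (106) + (-63) + (-33) + (143) = 380
Area = |Σ|/2 = 190.

190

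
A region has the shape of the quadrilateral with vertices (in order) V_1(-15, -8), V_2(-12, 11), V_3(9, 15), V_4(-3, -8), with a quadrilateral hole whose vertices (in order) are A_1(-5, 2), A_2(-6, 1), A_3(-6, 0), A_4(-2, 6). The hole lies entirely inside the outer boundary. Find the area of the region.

330

Outer boundary:
Σ = (-261) + (-279) + (-27) + (-96) = -663
Area = |Σ|/2 = 331.5.
Hole:
Apply the shoelace (surveyor's) formula: 2A = Σ (x_i·y_{i+1} − x_{i+1}·y_i), indices taken mod 4.
Σ = (7) + (6) + (-36) + (26) = 3
Area = |Σ|/2 = 1.5.
Net area = 331.5 − 1.5 = 330.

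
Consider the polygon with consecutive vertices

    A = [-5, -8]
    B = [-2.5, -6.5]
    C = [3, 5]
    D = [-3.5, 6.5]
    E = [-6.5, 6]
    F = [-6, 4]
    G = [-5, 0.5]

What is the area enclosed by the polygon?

Apply Gauss's area formula: 2A = Σ (x_i·y_{i+1} − x_{i+1}·y_i), indices taken mod 7.
Σ = (12.5) + (7) + (37) + (21.25) + (10) + (17) + (42.5) = 147.25
Area = |Σ|/2 = 73.625.

73.625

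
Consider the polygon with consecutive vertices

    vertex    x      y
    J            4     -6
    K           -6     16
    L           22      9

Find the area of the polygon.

273

Apply the shoelace formula: 2A = Σ (x_i·y_{i+1} − x_{i+1}·y_i), indices taken mod 3.
J→K: (4)(16) − (-6)(-6) = 28
K→L: (-6)(9) − (22)(16) = -406
L→J: (22)(-6) − (4)(9) = -168
Σ = -546
Area = |Σ|/2 = 273.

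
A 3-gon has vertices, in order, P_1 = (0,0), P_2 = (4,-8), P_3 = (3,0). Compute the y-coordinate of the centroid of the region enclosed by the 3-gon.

Apply the shoelace formula. First the cross-terms c_i = x_i·y_{i+1} − x_{i+1}·y_i:
  0, 24, 0  ⇒  2A = 24, A = 12.
Then Σ (y_i + y_{i+1})·c_i = -192, so ȳ = -192 / (6·12) = -8/3.

-8/3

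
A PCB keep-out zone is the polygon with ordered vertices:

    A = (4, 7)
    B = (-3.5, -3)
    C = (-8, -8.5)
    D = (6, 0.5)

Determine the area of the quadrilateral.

Cross-terms: 12.5, 5.75, 47, 40  ⇒  Σ = 105.25
Area = |Σ|/2 = 52.625.

52.625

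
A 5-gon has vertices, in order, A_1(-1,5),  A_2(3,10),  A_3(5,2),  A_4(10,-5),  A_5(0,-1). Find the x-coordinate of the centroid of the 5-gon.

Apply Gauss's area formula. First the cross-terms c_i = x_i·y_{i+1} − x_{i+1}·y_i:
  -25, -44, -45, -10, -1  ⇒  2A = -125, A = -62.5.
Then Σ (x_i + x_{i+1})·c_i = -1176, so x̄ = -1176 / (6·(-62.5)) = 3.136.

3.136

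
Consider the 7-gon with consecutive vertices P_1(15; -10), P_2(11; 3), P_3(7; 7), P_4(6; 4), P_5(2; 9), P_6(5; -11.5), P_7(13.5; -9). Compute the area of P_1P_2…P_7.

Apply the shoelace (surveyor's) formula: 2A = Σ (x_i·y_{i+1} − x_{i+1}·y_i), indices taken mod 7.
Σ = (155) + (56) + (-14) + (46) + (-68) + (110.25) + (0) = 285.25
Area = |Σ|/2 = 142.625.

142.625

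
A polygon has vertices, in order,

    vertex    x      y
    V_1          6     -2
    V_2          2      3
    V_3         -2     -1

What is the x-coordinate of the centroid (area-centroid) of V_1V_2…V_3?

Apply the shoelace (surveyor's) formula. First the cross-terms c_i = x_i·y_{i+1} − x_{i+1}·y_i:
  22, 4, 10  ⇒  2A = 36, A = 18.
Then Σ (x_i + x_{i+1})·c_i = 216, so x̄ = 216 / (6·18) = 2.

2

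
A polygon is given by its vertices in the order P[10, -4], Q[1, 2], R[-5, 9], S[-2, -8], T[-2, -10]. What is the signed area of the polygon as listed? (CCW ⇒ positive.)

Apply Gauss's area formula: 2A = Σ (x_i·y_{i+1} − x_{i+1}·y_i), indices taken mod 5.
Σ = (24) + (19) + (58) + (4) + (108) = 213
Signed area = Σ/2 = 106.5 (positive ⇒ counter-clockwise traversal).

106.5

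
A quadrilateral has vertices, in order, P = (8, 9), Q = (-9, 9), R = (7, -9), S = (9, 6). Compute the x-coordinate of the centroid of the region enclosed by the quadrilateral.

Apply the surveyor's formula. First the cross-terms c_i = x_i·y_{i+1} − x_{i+1}·y_i:
  153, 18, 123, 33  ⇒  2A = 327, A = 163.5.
Then Σ (x_i + x_{i+1})·c_i = 2340, so x̄ = 2340 / (6·163.5) = 260/109.

260/109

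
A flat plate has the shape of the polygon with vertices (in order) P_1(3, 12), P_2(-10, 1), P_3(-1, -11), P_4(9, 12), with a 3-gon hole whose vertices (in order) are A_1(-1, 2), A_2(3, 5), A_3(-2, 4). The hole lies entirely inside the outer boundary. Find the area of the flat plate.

Outer boundary:
Apply the surveyor's formula: 2A = Σ (x_i·y_{i+1} − x_{i+1}·y_i), indices taken mod 4.
Cross-terms: 123, 111, 87, 72  ⇒  Σ = 393
Area = |Σ|/2 = 196.5.
Hole:
Apply the shoelace (surveyor's) formula: 2A = Σ (x_i·y_{i+1} − x_{i+1}·y_i), indices taken mod 3.
A_1→A_2: (-1)(5) − (3)(2) = -11
A_2→A_3: (3)(4) − (-2)(5) = 22
A_3→A_1: (-2)(2) − (-1)(4) = 0
Σ = 11
Area = |Σ|/2 = 5.5.
Net area = 196.5 − 5.5 = 191.

191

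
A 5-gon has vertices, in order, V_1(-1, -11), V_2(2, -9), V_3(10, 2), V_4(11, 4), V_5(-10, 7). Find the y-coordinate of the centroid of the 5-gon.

Apply Gauss's area formula. First the cross-terms c_i = x_i·y_{i+1} − x_{i+1}·y_i:
  31, 94, 18, 117, 117  ⇒  2A = 377, A = 188.5.
Then Σ (y_i + y_{i+1})·c_i = -351, so ȳ = -351 / (6·188.5) = -9/29.

-9/29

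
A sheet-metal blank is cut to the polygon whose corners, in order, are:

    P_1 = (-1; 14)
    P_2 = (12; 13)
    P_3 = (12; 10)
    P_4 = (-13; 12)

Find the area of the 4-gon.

56.5

Apply the surveyor's formula: 2A = Σ (x_i·y_{i+1} − x_{i+1}·y_i), indices taken mod 4.
P_1→P_2: (-1)(13) − (12)(14) = -181
P_2→P_3: (12)(10) − (12)(13) = -36
P_3→P_4: (12)(12) − (-13)(10) = 274
P_4→P_1: (-13)(14) − (-1)(12) = -170
Σ = -113
Area = |Σ|/2 = 56.5.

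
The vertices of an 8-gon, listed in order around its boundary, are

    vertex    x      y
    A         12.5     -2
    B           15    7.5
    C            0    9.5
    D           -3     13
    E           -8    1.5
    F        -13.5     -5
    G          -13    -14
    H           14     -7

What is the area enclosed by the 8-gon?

Cross-terms: 123.75, 142.5, 28.5, 99.5, 60.25, 124, 287, 59.5  ⇒  Σ = 925
Area = |Σ|/2 = 462.5.

462.5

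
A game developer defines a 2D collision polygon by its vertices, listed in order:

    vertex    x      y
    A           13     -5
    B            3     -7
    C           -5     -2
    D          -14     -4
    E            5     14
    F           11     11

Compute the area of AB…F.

A→B: (13)(-7) − (3)(-5) = -76
B→C: (3)(-2) − (-5)(-7) = -41
C→D: (-5)(-4) − (-14)(-2) = -8
D→E: (-14)(14) − (5)(-4) = -176
E→F: (5)(11) − (11)(14) = -99
F→A: (11)(-5) − (13)(11) = -198
Σ = -598
Area = |Σ|/2 = 299.

299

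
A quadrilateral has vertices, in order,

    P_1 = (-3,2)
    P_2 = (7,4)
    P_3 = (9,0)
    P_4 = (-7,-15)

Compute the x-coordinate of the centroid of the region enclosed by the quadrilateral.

0.46875

Apply Gauss's area formula. First the cross-terms c_i = x_i·y_{i+1} − x_{i+1}·y_i:
  -26, -36, -135, -59  ⇒  2A = -256, A = -128.
Then Σ (x_i + x_{i+1})·c_i = -360, so x̄ = -360 / (6·(-128)) = 0.46875.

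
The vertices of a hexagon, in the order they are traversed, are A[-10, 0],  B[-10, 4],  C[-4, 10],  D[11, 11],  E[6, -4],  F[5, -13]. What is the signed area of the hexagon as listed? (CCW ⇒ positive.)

-288

Apply Gauss's area formula: 2A = Σ (x_i·y_{i+1} − x_{i+1}·y_i), indices taken mod 6.
Cross-terms: -40, -84, -154, -110, -58, -130  ⇒  Σ = -576
Signed area = Σ/2 = -288 (negative ⇒ clockwise traversal).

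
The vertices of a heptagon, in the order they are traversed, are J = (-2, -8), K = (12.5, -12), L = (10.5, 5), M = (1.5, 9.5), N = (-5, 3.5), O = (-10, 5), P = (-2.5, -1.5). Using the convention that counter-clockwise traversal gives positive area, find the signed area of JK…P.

256

Apply the surveyor's formula: 2A = Σ (x_i·y_{i+1} − x_{i+1}·y_i), indices taken mod 7.
J→K: (-2)(-12) − (12.5)(-8) = 124
K→L: (12.5)(5) − (10.5)(-12) = 188.5
L→M: (10.5)(9.5) − (1.5)(5) = 92.25
M→N: (1.5)(3.5) − (-5)(9.5) = 52.75
N→O: (-5)(5) − (-10)(3.5) = 10
O→P: (-10)(-1.5) − (-2.5)(5) = 27.5
P→J: (-2.5)(-8) − (-2)(-1.5) = 17
Σ = 512
Signed area = Σ/2 = 256 (positive ⇒ counter-clockwise traversal).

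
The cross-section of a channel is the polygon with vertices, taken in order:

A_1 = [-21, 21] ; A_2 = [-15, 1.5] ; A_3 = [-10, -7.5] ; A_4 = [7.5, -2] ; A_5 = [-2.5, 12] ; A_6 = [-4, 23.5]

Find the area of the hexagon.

Apply Gauss's area formula: 2A = Σ (x_i·y_{i+1} − x_{i+1}·y_i), indices taken mod 6.
Cross-terms: 283.5, 127.5, 76.25, 85, -10.75, 409.5  ⇒  Σ = 971
Area = |Σ|/2 = 485.5.

485.5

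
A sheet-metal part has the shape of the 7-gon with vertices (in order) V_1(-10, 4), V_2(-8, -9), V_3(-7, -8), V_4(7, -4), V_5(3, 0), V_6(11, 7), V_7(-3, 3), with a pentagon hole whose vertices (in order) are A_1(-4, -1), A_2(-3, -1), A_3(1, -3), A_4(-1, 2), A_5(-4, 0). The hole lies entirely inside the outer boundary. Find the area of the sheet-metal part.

Outer boundary:
V_1→V_2: (-10)(-9) − (-8)(4) = 122
V_2→V_3: (-8)(-8) − (-7)(-9) = 1
V_3→V_4: (-7)(-4) − (7)(-8) = 84
V_4→V_5: (7)(0) − (3)(-4) = 12
V_5→V_6: (3)(7) − (11)(0) = 21
V_6→V_7: (11)(3) − (-3)(7) = 54
V_7→V_1: (-3)(4) − (-10)(3) = 18
Σ = 312
Area = |Σ|/2 = 156.
Hole:
Apply the shoelace (surveyor's) formula: 2A = Σ (x_i·y_{i+1} − x_{i+1}·y_i), indices taken mod 5.
Σ = (1) + (10) + (-1) + (8) + (4) = 22
Area = |Σ|/2 = 11.
Net area = 156 − 11 = 145.

145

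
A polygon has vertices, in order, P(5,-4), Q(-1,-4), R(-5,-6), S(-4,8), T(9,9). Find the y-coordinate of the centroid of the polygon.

7/3

Apply Gauss's area formula. First the cross-terms c_i = x_i·y_{i+1} − x_{i+1}·y_i:
  -24, -14, -64, -108, -81  ⇒  2A = -291, A = -145.5.
Then Σ (y_i + y_{i+1})·c_i = -2037, so ȳ = -2037 / (6·(-145.5)) = 7/3.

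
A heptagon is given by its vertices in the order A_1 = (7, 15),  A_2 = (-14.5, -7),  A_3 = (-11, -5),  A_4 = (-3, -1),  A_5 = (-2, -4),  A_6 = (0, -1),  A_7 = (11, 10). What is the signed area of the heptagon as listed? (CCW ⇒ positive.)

A_1→A_2: (7)(-7) − (-14.5)(15) = 168.5
A_2→A_3: (-14.5)(-5) − (-11)(-7) = -4.5
A_3→A_4: (-11)(-1) − (-3)(-5) = -4
A_4→A_5: (-3)(-4) − (-2)(-1) = 10
A_5→A_6: (-2)(-1) − (0)(-4) = 2
A_6→A_7: (0)(10) − (11)(-1) = 11
A_7→A_1: (11)(15) − (7)(10) = 95
Σ = 278
Signed area = Σ/2 = 139 (positive ⇒ counter-clockwise traversal).

139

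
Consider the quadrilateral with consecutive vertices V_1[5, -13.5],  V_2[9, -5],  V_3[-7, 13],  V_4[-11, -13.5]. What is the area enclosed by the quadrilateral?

Σ = (96.5) + (82) + (237.5) + (216) = 632
Area = |Σ|/2 = 316.

316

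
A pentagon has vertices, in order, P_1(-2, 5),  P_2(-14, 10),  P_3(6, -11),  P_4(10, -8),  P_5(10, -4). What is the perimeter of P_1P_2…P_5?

66

|P_1P_2| = √((-12)² + (5)²) = √169 = 13
|P_2P_3| = √((20)² + (-21)²) = √841 = 29
|P_3P_4| = √((4)² + (3)²) = √25 = 5
|P_4P_5| = √((0)² + (4)²) = √16 = 4
|P_5P_1| = √((-12)² + (9)²) = √225 = 15
Perimeter = 13 + 29 + 5 + 4 + 15 = 66.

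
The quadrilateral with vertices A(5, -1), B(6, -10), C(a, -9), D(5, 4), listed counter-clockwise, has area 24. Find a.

9

The doubled signed area Σ (x_i y_{i+1} − x_{i+1} y_i) is linear in a.
With a=0 it equals -78; the coefficient of a is 14 (from the two edges through C).
So 14·a + -78 = 2·24 = 48 ⇒ a = 9.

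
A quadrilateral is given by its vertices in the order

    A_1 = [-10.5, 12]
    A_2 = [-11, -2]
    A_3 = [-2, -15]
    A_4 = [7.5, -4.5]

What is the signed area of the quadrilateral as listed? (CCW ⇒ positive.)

239.125

Apply the shoelace formula: 2A = Σ (x_i·y_{i+1} − x_{i+1}·y_i), indices taken mod 4.
Cross-terms: 153, 161, 121.5, 42.75  ⇒  Σ = 478.25
Signed area = Σ/2 = 239.125 (positive ⇒ counter-clockwise traversal).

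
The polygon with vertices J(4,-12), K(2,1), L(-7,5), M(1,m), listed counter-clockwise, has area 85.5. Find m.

The doubled signed area Σ (x_i y_{i+1} − x_{i+1} y_i) is linear in m.
With m=0 it equals 28; the coefficient of m is -11 (from the two edges through M).
So -11·m + 28 = 2·85.5 = 171 ⇒ m = -13.

-13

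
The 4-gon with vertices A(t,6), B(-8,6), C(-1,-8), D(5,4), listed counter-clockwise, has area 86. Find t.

-6

Write out the shoelace sum; only the two edges meeting at A involve t:
2·Area = [(5·6 − t·4) + (t·6 − (-8)·6)] + 106
       = 2·t + 184 = 172
⇒ t = -6.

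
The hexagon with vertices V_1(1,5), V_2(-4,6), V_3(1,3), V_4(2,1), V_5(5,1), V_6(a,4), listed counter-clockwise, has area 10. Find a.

1

Write out the shoelace sum; only the two edges meeting at V_6 involve a:
2·Area = [(5·4 − a·1) + (a·5 − 1·4)] + 0
       = 4·a + 16 = 20
⇒ a = 1.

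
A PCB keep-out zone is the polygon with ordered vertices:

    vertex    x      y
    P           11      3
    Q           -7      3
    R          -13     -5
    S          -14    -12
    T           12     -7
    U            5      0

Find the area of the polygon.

Apply the shoelace formula: 2A = Σ (x_i·y_{i+1} − x_{i+1}·y_i), indices taken mod 6.
Cross-terms: 54, 74, 86, 242, 35, 15  ⇒  Σ = 506
Area = |Σ|/2 = 253.

253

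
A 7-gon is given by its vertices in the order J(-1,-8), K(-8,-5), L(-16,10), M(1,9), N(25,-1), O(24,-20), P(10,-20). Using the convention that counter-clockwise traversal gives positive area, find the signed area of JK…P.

-727.5

J→K: (-1)(-5) − (-8)(-8) = -59
K→L: (-8)(10) − (-16)(-5) = -160
L→M: (-16)(9) − (1)(10) = -154
M→N: (1)(-1) − (25)(9) = -226
N→O: (25)(-20) − (24)(-1) = -476
O→P: (24)(-20) − (10)(-20) = -280
P→J: (10)(-8) − (-1)(-20) = -100
Σ = -1455
Signed area = Σ/2 = -727.5 (negative ⇒ clockwise traversal).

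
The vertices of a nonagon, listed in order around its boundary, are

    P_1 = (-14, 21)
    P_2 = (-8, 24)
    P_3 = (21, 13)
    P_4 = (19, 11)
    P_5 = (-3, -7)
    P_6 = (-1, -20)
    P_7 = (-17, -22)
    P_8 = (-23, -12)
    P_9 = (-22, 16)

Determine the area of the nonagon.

1164.5

Apply Gauss's area formula: 2A = Σ (x_i·y_{i+1} − x_{i+1}·y_i), indices taken mod 9.
Cross-terms: -168, -608, -16, -100, 53, -318, -302, -632, -238  ⇒  Σ = -2329
Area = |Σ|/2 = 1164.5.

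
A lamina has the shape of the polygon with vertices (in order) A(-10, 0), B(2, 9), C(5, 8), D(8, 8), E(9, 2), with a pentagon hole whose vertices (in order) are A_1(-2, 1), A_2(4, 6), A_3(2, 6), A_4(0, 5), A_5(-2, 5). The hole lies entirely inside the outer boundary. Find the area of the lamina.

Outer boundary:
Σ = (-90) + (-29) + (-24) + (-56) + (20) = -179
Area = |Σ|/2 = 89.5.
Hole:
Cross-terms: -16, 12, 10, 10, 8  ⇒  Σ = 24
Area = |Σ|/2 = 12.
Net area = 89.5 − 12 = 77.5.

77.5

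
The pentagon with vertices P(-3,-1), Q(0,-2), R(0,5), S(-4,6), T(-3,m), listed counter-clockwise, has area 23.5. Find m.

The doubled signed area Σ (x_i y_{i+1} − x_{i+1} y_i) is linear in m.
With m=0 it equals 47; the coefficient of m is -1 (from the two edges through T).
So -1·m + 47 = 2·23.5 = 47 ⇒ m = 0.

0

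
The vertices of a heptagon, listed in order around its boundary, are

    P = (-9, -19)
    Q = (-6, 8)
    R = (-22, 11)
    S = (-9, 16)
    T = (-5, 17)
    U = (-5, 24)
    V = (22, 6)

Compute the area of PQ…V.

Σ = (-186) + (110) + (-253) + (-73) + (-35) + (-558) + (-364) = -1359
Area = |Σ|/2 = 679.5.

679.5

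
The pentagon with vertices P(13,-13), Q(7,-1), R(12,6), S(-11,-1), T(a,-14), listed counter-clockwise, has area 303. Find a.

Write out the shoelace sum; only the two edges meeting at T involve a:
2·Area = [((-11)·(-14) − a·(-1)) + (a·(-13) − 13·(-14))] + 186
       = -12·a + 522 = 606
⇒ a = -7.

-7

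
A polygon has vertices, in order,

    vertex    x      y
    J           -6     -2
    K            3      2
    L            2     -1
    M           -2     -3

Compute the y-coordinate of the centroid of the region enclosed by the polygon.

Apply the surveyor's formula. First the cross-terms c_i = x_i·y_{i+1} − x_{i+1}·y_i:
  -6, -7, -8, -14  ⇒  2A = -35, A = -17.5.
Then Σ (y_i + y_{i+1})·c_i = 95, so ȳ = 95 / (6·(-17.5)) = -19/21.

-19/21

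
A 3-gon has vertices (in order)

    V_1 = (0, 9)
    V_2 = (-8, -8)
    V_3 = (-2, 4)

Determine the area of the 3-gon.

3

Apply the shoelace formula: 2A = Σ (x_i·y_{i+1} − x_{i+1}·y_i), indices taken mod 3.
Cross-terms: 72, -48, -18  ⇒  Σ = 6
Area = |Σ|/2 = 3.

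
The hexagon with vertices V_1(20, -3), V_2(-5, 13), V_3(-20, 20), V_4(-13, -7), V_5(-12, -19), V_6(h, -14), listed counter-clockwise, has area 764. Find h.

7

The doubled signed area Σ (x_i y_{i+1} − x_{i+1} y_i) is linear in h.
With h=0 it equals 1416; the coefficient of h is 16 (from the two edges through V_6).
So 16·h + 1416 = 2·764 = 1528 ⇒ h = 7.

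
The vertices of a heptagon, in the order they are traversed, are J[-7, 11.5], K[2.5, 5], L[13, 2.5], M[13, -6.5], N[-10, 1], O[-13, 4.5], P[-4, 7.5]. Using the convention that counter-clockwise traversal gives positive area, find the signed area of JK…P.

-198.25

Apply the shoelace formula: 2A = Σ (x_i·y_{i+1} − x_{i+1}·y_i), indices taken mod 7.
J→K: (-7)(5) − (2.5)(11.5) = -63.75
K→L: (2.5)(2.5) − (13)(5) = -58.75
L→M: (13)(-6.5) − (13)(2.5) = -117
M→N: (13)(1) − (-10)(-6.5) = -52
N→O: (-10)(4.5) − (-13)(1) = -32
O→P: (-13)(7.5) − (-4)(4.5) = -79.5
P→J: (-4)(11.5) − (-7)(7.5) = 6.5
Σ = -396.5
Signed area = Σ/2 = -198.25 (negative ⇒ clockwise traversal).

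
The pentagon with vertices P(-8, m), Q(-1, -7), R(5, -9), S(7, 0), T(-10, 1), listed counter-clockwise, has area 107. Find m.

Write out the shoelace sum; only the two edges meeting at P involve m:
2·Area = [((-10)·m − (-8)·1) + ((-8)·(-7) − (-1)·m)] + 114
       = -9·m + 178 = 214
⇒ m = -4.

-4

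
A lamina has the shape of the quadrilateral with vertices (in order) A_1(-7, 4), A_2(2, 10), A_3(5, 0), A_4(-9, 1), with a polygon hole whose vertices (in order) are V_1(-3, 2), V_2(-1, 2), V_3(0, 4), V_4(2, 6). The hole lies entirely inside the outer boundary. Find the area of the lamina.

Outer boundary:
A_1→A_2: (-7)(10) − (2)(4) = -78
A_2→A_3: (2)(0) − (5)(10) = -50
A_3→A_4: (5)(1) − (-9)(0) = 5
A_4→A_1: (-9)(4) − (-7)(1) = -29
Σ = -152
Area = |Σ|/2 = 76.
Hole:
Σ = (-4) + (-4) + (-8) + (22) = 6
Area = |Σ|/2 = 3.
Net area = 76 − 3 = 73.

73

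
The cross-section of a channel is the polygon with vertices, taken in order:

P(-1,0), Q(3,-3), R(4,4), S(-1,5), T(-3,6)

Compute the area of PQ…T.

33

Σ = (3) + (24) + (24) + (9) + (6) = 66
Area = |Σ|/2 = 33.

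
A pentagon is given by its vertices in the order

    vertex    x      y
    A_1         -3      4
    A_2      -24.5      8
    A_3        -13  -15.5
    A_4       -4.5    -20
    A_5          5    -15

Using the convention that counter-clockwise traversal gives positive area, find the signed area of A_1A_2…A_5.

Σ = (74) + (483.75) + (190.25) + (167.5) + (-25) = 890.5
Signed area = Σ/2 = 445.25 (positive ⇒ counter-clockwise traversal).

445.25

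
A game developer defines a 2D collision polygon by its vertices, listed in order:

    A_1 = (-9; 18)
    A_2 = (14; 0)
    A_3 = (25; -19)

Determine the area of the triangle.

119.5

Apply Gauss's area formula: 2A = Σ (x_i·y_{i+1} − x_{i+1}·y_i), indices taken mod 3.
A_1→A_2: (-9)(0) − (14)(18) = -252
A_2→A_3: (14)(-19) − (25)(0) = -266
A_3→A_1: (25)(18) − (-9)(-19) = 279
Σ = -239
Area = |Σ|/2 = 119.5.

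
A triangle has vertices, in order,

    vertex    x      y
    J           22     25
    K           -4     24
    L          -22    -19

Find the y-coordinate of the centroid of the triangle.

Apply Gauss's area formula. First the cross-terms c_i = x_i·y_{i+1} − x_{i+1}·y_i:
  628, 604, -132  ⇒  2A = 1100, A = 550.
Then Σ (y_i + y_{i+1})·c_i = 33000, so ȳ = 33000 / (6·550) = 10.

10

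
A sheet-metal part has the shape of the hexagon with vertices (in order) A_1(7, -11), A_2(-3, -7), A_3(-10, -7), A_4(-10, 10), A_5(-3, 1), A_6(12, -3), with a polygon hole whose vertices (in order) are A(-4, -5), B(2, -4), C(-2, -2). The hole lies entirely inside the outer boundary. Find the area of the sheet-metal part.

Outer boundary:
A_1→A_2: (7)(-7) − (-3)(-11) = -82
A_2→A_3: (-3)(-7) − (-10)(-7) = -49
A_3→A_4: (-10)(10) − (-10)(-7) = -170
A_4→A_5: (-10)(1) − (-3)(10) = 20
A_5→A_6: (-3)(-3) − (12)(1) = -3
A_6→A_1: (12)(-11) − (7)(-3) = -111
Σ = -395
Area = |Σ|/2 = 197.5.
Hole:
Σ = (26) + (-12) + (2) = 16
Area = |Σ|/2 = 8.
Net area = 197.5 − 8 = 189.5.

189.5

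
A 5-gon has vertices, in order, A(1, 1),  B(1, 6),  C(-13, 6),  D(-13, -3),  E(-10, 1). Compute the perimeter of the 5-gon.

44

|AB| = √((0)² + (5)²) = √25 = 5
|BC| = √((-14)² + (0)²) = √196 = 14
|CD| = √((0)² + (-9)²) = √81 = 9
|DE| = √((3)² + (4)²) = √25 = 5
|EA| = √((11)² + (0)²) = √121 = 11
Perimeter = 5 + 14 + 9 + 5 + 11 = 44.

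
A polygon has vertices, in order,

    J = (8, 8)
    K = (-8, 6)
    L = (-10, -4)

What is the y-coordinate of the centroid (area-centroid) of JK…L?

10/3

Apply the shoelace formula. First the cross-terms c_i = x_i·y_{i+1} − x_{i+1}·y_i:
  112, 92, -48  ⇒  2A = 156, A = 78.
Then Σ (y_i + y_{i+1})·c_i = 1560, so ȳ = 1560 / (6·78) = 10/3.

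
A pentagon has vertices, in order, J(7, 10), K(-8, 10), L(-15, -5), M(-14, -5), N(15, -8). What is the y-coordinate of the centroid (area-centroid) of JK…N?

209/246

Apply Gauss's area formula. First the cross-terms c_i = x_i·y_{i+1} − x_{i+1}·y_i:
  150, 190, 5, 187, 206  ⇒  2A = 738, A = 369.
Then Σ (y_i + y_{i+1})·c_i = 1881, so ȳ = 1881 / (6·369) = 209/246.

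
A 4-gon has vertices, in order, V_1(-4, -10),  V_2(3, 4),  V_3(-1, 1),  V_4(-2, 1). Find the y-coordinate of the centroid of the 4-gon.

Apply Gauss's area formula. First the cross-terms c_i = x_i·y_{i+1} − x_{i+1}·y_i:
  14, 7, 1, 24  ⇒  2A = 46, A = 23.
Then Σ (y_i + y_{i+1})·c_i = -263, so ȳ = -263 / (6·23) = -263/138.

-263/138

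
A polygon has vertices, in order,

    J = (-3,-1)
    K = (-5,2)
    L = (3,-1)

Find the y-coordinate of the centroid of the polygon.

0

Apply Gauss's area formula. First the cross-terms c_i = x_i·y_{i+1} − x_{i+1}·y_i:
  -11, -1, -6  ⇒  2A = -18, A = -9.
Then Σ (y_i + y_{i+1})·c_i = 0, so ȳ = 0 / (6·(-9)) = 0.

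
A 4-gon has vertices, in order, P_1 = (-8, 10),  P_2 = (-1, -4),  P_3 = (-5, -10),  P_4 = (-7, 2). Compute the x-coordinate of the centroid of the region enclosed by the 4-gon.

Apply the surveyor's formula. First the cross-terms c_i = x_i·y_{i+1} − x_{i+1}·y_i:
  42, -10, -80, -54  ⇒  2A = -102, A = -51.
Then Σ (x_i + x_{i+1})·c_i = 1452, so x̄ = 1452 / (6·(-51)) = -242/51.

-242/51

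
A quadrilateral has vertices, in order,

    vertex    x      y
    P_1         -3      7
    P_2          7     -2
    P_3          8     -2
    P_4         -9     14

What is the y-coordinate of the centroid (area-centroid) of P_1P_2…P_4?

Apply Gauss's area formula. First the cross-terms c_i = x_i·y_{i+1} − x_{i+1}·y_i:
  -43, 2, 94, -21  ⇒  2A = 32, A = 16.
Then Σ (y_i + y_{i+1})·c_i = 464, so ȳ = 464 / (6·16) = 29/6.

29/6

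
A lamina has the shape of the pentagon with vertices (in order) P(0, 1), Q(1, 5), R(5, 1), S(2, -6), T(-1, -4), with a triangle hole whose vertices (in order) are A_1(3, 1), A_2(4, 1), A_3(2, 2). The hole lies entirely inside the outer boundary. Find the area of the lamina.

Outer boundary:
P→Q: (0)(5) − (1)(1) = -1
Q→R: (1)(1) − (5)(5) = -24
R→S: (5)(-6) − (2)(1) = -32
S→T: (2)(-4) − (-1)(-6) = -14
T→P: (-1)(1) − (0)(-4) = -1
Σ = -72
Area = |Σ|/2 = 36.
Hole:
Apply Gauss's area formula: 2A = Σ (x_i·y_{i+1} − x_{i+1}·y_i), indices taken mod 3.
Σ = (-1) + (6) + (-4) = 1
Area = |Σ|/2 = 0.5.
Net area = 36 − 0.5 = 35.5.

35.5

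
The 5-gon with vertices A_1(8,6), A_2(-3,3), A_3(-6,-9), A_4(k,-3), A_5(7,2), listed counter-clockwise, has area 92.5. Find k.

Write out the shoelace sum; only the two edges meeting at A_4 involve k:
2·Area = [((-6)·(-3) − k·(-9)) + (k·2 − 7·(-3))] + 113
       = 11·k + 152 = 185
⇒ k = 3.

3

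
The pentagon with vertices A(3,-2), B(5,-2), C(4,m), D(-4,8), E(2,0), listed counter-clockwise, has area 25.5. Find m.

Write out the shoelace sum; only the two edges meeting at C involve m:
2·Area = [(5·m − 4·(-2)) + (4·8 − (-4)·m)] + -16
       = 9·m + 24 = 51
⇒ m = 3.

3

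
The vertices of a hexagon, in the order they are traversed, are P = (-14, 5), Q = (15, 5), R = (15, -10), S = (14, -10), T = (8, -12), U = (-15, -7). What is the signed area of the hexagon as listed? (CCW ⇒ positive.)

Cross-terms: -145, -225, -10, -88, -236, -173  ⇒  Σ = -877
Signed area = Σ/2 = -438.5 (negative ⇒ clockwise traversal).

-438.5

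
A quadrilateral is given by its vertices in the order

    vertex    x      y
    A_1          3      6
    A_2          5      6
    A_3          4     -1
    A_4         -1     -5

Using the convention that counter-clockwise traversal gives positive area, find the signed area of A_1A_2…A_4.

Apply the surveyor's formula: 2A = Σ (x_i·y_{i+1} − x_{i+1}·y_i), indices taken mod 4.
A_1→A_2: (3)(6) − (5)(6) = -12
A_2→A_3: (5)(-1) − (4)(6) = -29
A_3→A_4: (4)(-5) − (-1)(-1) = -21
A_4→A_1: (-1)(6) − (3)(-5) = 9
Σ = -53
Signed area = Σ/2 = -26.5 (negative ⇒ clockwise traversal).

-26.5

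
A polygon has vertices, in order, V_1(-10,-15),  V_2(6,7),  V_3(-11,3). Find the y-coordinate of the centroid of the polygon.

Apply the shoelace formula. First the cross-terms c_i = x_i·y_{i+1} − x_{i+1}·y_i:
  20, 95, 195  ⇒  2A = 310, A = 155.
Then Σ (y_i + y_{i+1})·c_i = -1550, so ȳ = -1550 / (6·155) = -5/3.

-5/3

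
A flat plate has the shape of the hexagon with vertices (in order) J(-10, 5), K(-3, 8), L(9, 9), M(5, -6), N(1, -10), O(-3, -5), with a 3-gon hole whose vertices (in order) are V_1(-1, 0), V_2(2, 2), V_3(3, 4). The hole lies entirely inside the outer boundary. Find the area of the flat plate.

Outer boundary:
Apply Gauss's area formula: 2A = Σ (x_i·y_{i+1} − x_{i+1}·y_i), indices taken mod 6.
Cross-terms: -65, -99, -99, -44, -35, -65  ⇒  Σ = -407
Area = |Σ|/2 = 203.5.
Hole:
Cross-terms: -2, 2, 4  ⇒  Σ = 4
Area = |Σ|/2 = 2.
Net area = 203.5 − 2 = 201.5.

201.5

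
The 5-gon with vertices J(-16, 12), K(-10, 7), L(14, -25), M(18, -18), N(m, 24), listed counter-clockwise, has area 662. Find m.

Write out the shoelace sum; only the two edges meeting at N involve m:
2·Area = [(18·24 − m·(-18)) + (m·12 − (-16)·24)] + 358
       = 30·m + 1174 = 1324
⇒ m = 5.

5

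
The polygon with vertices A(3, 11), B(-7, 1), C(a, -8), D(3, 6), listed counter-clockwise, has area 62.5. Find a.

Write out the shoelace sum; only the two edges meeting at C involve a:
2·Area = [((-7)·(-8) − a·1) + (a·6 − 3·(-8))] + 95
       = 5·a + 175 = 125
⇒ a = -10.

-10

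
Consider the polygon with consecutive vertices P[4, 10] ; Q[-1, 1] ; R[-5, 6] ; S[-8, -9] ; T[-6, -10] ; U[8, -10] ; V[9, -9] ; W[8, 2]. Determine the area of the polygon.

Apply the surveyor's formula: 2A = Σ (x_i·y_{i+1} − x_{i+1}·y_i), indices taken mod 8.
Σ = (14) + (-1) + (93) + (26) + (140) + (18) + (90) + (72) = 452
Area = |Σ|/2 = 226.

226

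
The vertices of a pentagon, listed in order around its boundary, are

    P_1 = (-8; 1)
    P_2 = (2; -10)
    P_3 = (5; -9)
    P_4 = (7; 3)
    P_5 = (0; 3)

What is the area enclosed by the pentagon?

Apply the shoelace formula: 2A = Σ (x_i·y_{i+1} − x_{i+1}·y_i), indices taken mod 5.
Cross-terms: 78, 32, 78, 21, 24  ⇒  Σ = 233
Area = |Σ|/2 = 116.5.

116.5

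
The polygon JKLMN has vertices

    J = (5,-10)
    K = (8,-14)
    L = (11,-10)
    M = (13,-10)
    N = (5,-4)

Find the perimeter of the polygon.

|JK| = √((3)² + (-4)²) = √25 = 5
|KL| = √((3)² + (4)²) = √25 = 5
|LM| = √((2)² + (0)²) = √4 = 2
|MN| = √((-8)² + (6)²) = √100 = 10
|NJ| = √((0)² + (-6)²) = √36 = 6
Perimeter = 5 + 5 + 2 + 10 + 6 = 28.

28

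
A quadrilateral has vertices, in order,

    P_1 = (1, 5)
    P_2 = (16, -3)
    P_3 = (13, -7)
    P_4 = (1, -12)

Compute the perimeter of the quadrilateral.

52

|P_1P_2| = √((15)² + (-8)²) = √289 = 17
|P_2P_3| = √((-3)² + (-4)²) = √25 = 5
|P_3P_4| = √((-12)² + (-5)²) = √169 = 13
|P_4P_1| = √((0)² + (17)²) = √289 = 17
Perimeter = 17 + 5 + 13 + 17 = 52.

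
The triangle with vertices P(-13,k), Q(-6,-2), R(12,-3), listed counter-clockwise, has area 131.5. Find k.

13

The doubled signed area Σ (x_i y_{i+1} − x_{i+1} y_i) is linear in k.
With k=0 it equals 29; the coefficient of k is 18 (from the two edges through P).
So 18·k + 29 = 2·131.5 = 263 ⇒ k = 13.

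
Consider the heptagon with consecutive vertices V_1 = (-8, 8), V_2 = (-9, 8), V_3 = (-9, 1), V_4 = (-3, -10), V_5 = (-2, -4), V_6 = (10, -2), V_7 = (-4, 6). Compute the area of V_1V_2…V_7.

134

Apply the shoelace formula: 2A = Σ (x_i·y_{i+1} − x_{i+1}·y_i), indices taken mod 7.
Cross-terms: 8, 63, 93, -8, 44, 52, 16  ⇒  Σ = 268
Area = |Σ|/2 = 134.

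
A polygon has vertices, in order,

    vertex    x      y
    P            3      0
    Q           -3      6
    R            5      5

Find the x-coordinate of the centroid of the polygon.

Apply the shoelace (surveyor's) formula. First the cross-terms c_i = x_i·y_{i+1} − x_{i+1}·y_i:
  18, -45, -15  ⇒  2A = -42, A = -21.
Then Σ (x_i + x_{i+1})·c_i = -210, so x̄ = -210 / (6·(-21)) = 5/3.

5/3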